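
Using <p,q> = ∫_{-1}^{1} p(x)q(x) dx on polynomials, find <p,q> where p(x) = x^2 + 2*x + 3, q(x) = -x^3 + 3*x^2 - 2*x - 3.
<p,q> = -244/15

Expand the product: p(x)·q(x) = -x^5 + x^4 + x^3 + 2*x^2 - 12*x - 9.
∫_{-1}^{1} of each monomial x^k gives [2/(k+1) if k even, 0 if k odd]. Integrating term-by-term (or equivalently evaluating the antiderivative F(x) = -x^6/6 + x^5/5 + x^4/4 + 2*x^3/3 - 6*x^2 - 9*x at the endpoints):
  F(1) − F(−1) = -281/20 − (133/60) = -244/15.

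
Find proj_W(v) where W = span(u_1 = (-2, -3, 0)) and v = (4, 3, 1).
proj_W(v) = (34/13, 51/13, 0)

Set up U = [u_1 | ... | u_1] ∈ R^(3×1). The projector onto W = col(U) is P = U (U^T U)^(-1) U^T.
Compute U^T U =
  [13],
and U^T v = (-17).
Solve U^T U · c = U^T v for the coefficients: c = (-17/13). The projection is proj_W(v) = U c.
Check: (v - proj_W(v)) · u_1 = 0  (should be 0).
Result: proj_W(v) = (34/13, 51/13, 0).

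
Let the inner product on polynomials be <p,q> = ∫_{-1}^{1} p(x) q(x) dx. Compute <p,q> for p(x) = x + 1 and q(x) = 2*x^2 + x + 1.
<p,q> = 4

Expand the product: p(x)·q(x) = 2*x^3 + 3*x^2 + 2*x + 1.
∫_{-1}^{1} of each monomial x^k gives [2/(k+1) if k even, 0 if k odd]. Integrating term-by-term (or equivalently evaluating the antiderivative F(x) = x^4/2 + x^3 + x^2 + x at the endpoints):
  F(1) − F(−1) = 7/2 − (-1/2) = 4.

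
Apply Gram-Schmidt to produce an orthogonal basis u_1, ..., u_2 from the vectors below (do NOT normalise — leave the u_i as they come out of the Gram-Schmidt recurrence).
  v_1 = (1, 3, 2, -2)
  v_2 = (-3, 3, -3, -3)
Orthogonal basis:
  u_1 = (1, 3, 2, -2)
  u_2 = (-10/3, 2, -11/3, -7/3)

Apply the Gram-Schmidt recurrence
  u_1 = v_1
  u_i = v_i − Σ_{j<i} ((v_i · u_j) / (u_j · u_j)) · u_j.

Step by step this gives:
  u_1 = (1, 3, 2, -2)
  u_2 = (-10/3, 2, -11/3, -7/3)

Orthogonality check:
  u_2 · u_1 = 0 (should be 0)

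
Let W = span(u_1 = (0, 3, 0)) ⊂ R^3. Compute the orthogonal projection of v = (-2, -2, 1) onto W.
proj_W(v) = (0, -2, 0)

Set up U = [u_1 | ... | u_1] ∈ R^(3×1). The projector onto W = col(U) is P = U (U^T U)^(-1) U^T.
Compute U^T U =
  [9],
and U^T v = (-6).
Solve U^T U · c = U^T v for the coefficients: c = (-2/3). The projection is proj_W(v) = U c.
Check: (v - proj_W(v)) · u_1 = 0  (should be 0).
Result: proj_W(v) = (0, -2, 0).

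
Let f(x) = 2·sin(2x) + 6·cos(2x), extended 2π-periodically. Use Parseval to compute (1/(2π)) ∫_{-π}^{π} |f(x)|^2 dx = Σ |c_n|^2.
Σ |c_n|^2 = 20

Expand |f|^2 and use orthogonality of {sin(nx), cos(mx)} on [-π, π]:
  ∫_{-π}^{π} sin(nx)^2 dx = π, ∫ cos(mx)^2 dx = π, and cross terms integrate to 0.
So ∫_{-π}^{π} f(x)^2 dx = 2^2 · π + 6^2 · π = (4 + 36)π.
Divide by 2π: (4 + 36)/2 = 20.
By Parseval, this equals Σ |c_n|^2.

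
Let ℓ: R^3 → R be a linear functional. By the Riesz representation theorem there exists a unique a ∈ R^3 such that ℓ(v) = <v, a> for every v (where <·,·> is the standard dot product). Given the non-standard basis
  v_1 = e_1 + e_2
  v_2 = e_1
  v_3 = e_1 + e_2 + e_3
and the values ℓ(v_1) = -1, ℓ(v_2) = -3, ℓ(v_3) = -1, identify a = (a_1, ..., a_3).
a = (-3, 2, 0)

Write a = (a_1, ..., a_3) in the standard basis. For each basis vector v_i, ℓ(v_i) = <v_i, a> is a linear equation in the a_j's. Collect the n equations into a matrix system V a = ℓ, where row i of V is v_i (expressed in the standard basis). Since V is invertible (lower-triangular with 1s on the diagonal, up to permutation), solve by back-substitution:
  V =
[[1, 1, 0],
 [1, 0, 0],
 [1, 1, 1]]
  V a = (-1, -3, -1)
Solving gives a = (-3, 2, 0).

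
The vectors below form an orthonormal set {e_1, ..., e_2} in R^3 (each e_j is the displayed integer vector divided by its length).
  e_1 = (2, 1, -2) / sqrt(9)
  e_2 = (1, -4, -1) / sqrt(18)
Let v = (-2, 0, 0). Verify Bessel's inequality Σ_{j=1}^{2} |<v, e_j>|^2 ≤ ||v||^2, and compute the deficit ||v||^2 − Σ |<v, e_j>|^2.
Σ |<v, e_j>|^2 = 2; ||v||^2 = 4; deficit = 2

Write each e_j = u_j / sqrt(<u_j, u_j>) where u_j is the displayed integer vector. Then <v, e_j> = <v, u_j> / sqrt(<u_j, u_j>), so |<v, e_j>|^2 = <v, u_j>^2 / <u_j, u_j>.
Coefficients: <v, e_1> = -4/sqrt(9), <v, e_2> = -2/sqrt(18).
Square and sum: Σ |<v, e_j>|^2 = 2.
Compute ||v||^2 = v·v = 4.
Deficit = 4 − 2 = 2 ≥ 0, confirming Bessel's inequality. (The deficit equals ||v − Σ <v,e_j> e_j||^2, the squared distance from v to span{e_j}.)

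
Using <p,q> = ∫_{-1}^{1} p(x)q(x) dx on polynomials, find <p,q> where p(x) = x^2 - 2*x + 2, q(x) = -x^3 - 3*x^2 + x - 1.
<p,q> = -52/5

Expand the product: p(x)·q(x) = -x^5 - x^4 + 5*x^3 - 9*x^2 + 4*x - 2.
∫_{-1}^{1} of each monomial x^k gives [2/(k+1) if k even, 0 if k odd]. Integrating term-by-term (or equivalently evaluating the antiderivative F(x) = -x^6/6 - x^5/5 + 5*x^4/4 - 3*x^3 + 2*x^2 - 2*x at the endpoints):
  F(1) − F(−1) = -127/60 − (497/60) = -52/5.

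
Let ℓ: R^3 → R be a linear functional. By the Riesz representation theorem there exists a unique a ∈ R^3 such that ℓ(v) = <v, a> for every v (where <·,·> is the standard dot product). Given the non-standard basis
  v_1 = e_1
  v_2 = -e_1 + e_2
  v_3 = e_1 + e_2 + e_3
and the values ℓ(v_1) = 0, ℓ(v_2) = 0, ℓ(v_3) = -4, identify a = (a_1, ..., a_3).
a = (0, 0, -4)

Write a = (a_1, ..., a_3) in the standard basis. For each basis vector v_i, ℓ(v_i) = <v_i, a> is a linear equation in the a_j's. Collect the n equations into a matrix system V a = ℓ, where row i of V is v_i (expressed in the standard basis). Since V is invertible (lower-triangular with 1s on the diagonal, up to permutation), solve by back-substitution:
  V =
[[1, 0, 0],
 [-1, 1, 0],
 [1, 1, 1]]
  V a = (0, 0, -4)
Solving gives a = (0, 0, -4).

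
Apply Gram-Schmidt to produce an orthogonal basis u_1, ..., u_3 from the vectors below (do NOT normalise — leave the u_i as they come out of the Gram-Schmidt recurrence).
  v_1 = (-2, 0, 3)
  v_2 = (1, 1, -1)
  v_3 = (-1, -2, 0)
Orthogonal basis:
  u_1 = (-2, 0, 3)
  u_2 = (3/13, 1, 2/13)
  u_3 = (-3/14, 1/14, -1/7)

Apply the Gram-Schmidt recurrence
  u_1 = v_1
  u_i = v_i − Σ_{j<i} ((v_i · u_j) / (u_j · u_j)) · u_j.

Step by step this gives:
  u_1 = (-2, 0, 3)
  u_2 = (3/13, 1, 2/13)
  u_3 = (-3/14, 1/14, -1/7)

Orthogonality check:
  u_2 · u_1 = 0 (should be 0)
  u_3 · u_1 = 0 (should be 0)
  u_3 · u_2 = 0 (should be 0)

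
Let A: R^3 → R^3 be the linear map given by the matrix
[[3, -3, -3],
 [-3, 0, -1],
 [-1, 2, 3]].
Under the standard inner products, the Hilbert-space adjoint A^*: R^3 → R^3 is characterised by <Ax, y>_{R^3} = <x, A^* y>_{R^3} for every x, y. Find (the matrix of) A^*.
A^* = A^T =
[[3, -3, -1],
 [-3, 0, 2],
 [-3, -1, 3]]

For real matrices with standard dot products, the defining identity <Ax, y> = <x, A^* y> gives (Ax)^T y = x^T (A^*) y, i.e. x^T A^T y = x^T (A^*) y. Since this holds for all x, y, we must have A^* = A^T. Therefore
A^* =
[[3, -3, -1],
 [-3, 0, 2],
 [-3, -1, 3]].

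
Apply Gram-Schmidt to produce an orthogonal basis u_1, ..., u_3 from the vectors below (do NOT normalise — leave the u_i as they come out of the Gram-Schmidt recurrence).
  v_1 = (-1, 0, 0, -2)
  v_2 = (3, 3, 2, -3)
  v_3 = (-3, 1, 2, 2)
Orthogonal basis:
  u_1 = (-1, 0, 0, -2)
  u_2 = (18/5, 3, 2, -9/5)
  u_3 = (-167/73, 257/146, 183/73, 167/146)

Apply the Gram-Schmidt recurrence
  u_1 = v_1
  u_i = v_i − Σ_{j<i} ((v_i · u_j) / (u_j · u_j)) · u_j.

Step by step this gives:
  u_1 = (-1, 0, 0, -2)
  u_2 = (18/5, 3, 2, -9/5)
  u_3 = (-167/73, 257/146, 183/73, 167/146)

Orthogonality check:
  u_2 · u_1 = 0 (should be 0)
  u_3 · u_1 = 0 (should be 0)
  u_3 · u_2 = 0 (should be 0)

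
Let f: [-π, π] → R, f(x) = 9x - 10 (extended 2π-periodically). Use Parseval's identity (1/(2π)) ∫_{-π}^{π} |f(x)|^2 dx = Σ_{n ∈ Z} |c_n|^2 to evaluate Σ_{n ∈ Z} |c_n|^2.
Σ |c_n|^2 = 27π^2 + 100

Expand and integrate term by term over [-π, π]:
  ∫ (9x)^2 dx = 81·(2π^3/3); ∫ 2·9·(-10)·x dx = 0 (odd integrand); ∫ (-10)^2 dx = 100·2π.
So (1/(2π)) ∫_{-π}^{π} (9x - 10)^2 dx = 81π^2/3 + 100 = 27π^2 + 100.
Parseval ⇒ Σ |c_n|^2 = 27π^2 + 100.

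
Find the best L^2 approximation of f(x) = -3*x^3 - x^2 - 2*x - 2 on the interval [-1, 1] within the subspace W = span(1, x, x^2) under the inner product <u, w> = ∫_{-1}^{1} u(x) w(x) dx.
g(x) = -x^2 - 19*x/5 - 2

The best approximation g ∈ W is the orthogonal projection of f onto W. Writing g = a_0 + a_1 x + a_2 x^2, the coefficients solve the normal equations G · a = b where
  G_{ij} = <φ_i, φ_j> and b_i = <f, φ_i>, with φ_0 = 1, φ_1 = x, φ_2 = x^2.
G =
  [2, 0, 2/3]
  [0, 2/3, 0]
  [2/3, 0, 2/5],
b = (-14/3, -38/15, -26/15).
Solving gives a_0 = -2, a_1 = -19/5, a_2 = -1, so
  g(x) = -x^2 - 19*x/5 - 2.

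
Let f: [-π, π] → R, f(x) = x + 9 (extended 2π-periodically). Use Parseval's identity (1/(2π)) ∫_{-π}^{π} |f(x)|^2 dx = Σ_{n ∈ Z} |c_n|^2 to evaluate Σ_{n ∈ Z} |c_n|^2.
Σ |c_n|^2 = π^2/3 + 81

Expand and integrate term by term over [-π, π]:
  ∫ (x)^2 dx = 1·(2π^3/3); ∫ 2·1·(9)·x dx = 0 (odd integrand); ∫ 9^2 dx = 81·2π.
So (1/(2π)) ∫_{-π}^{π} (x + 9)^2 dx = 1π^2/3 + 81 = π^2/3 + 81.
Parseval ⇒ Σ |c_n|^2 = π^2/3 + 81.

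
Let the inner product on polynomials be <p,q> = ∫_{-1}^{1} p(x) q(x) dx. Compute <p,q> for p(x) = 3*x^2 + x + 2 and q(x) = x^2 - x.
<p,q> = 28/15

Expand the product: p(x)·q(x) = 3*x^4 - 2*x^3 + x^2 - 2*x.
∫_{-1}^{1} of each monomial x^k gives [2/(k+1) if k even, 0 if k odd]. Integrating term-by-term (or equivalently evaluating the antiderivative F(x) = 3*x^5/5 - x^4/2 + x^3/3 - x^2 at the endpoints):
  F(1) − F(−1) = -17/30 − (-73/30) = 28/15.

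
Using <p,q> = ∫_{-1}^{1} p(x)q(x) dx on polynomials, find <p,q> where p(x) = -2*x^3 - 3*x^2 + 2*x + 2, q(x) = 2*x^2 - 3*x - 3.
<p,q> = -22/3

Expand the product: p(x)·q(x) = -4*x^5 + 19*x^3 + 7*x^2 - 12*x - 6.
∫_{-1}^{1} of each monomial x^k gives [2/(k+1) if k even, 0 if k odd]. Integrating term-by-term (or equivalently evaluating the antiderivative F(x) = -2*x^6/3 + 19*x^4/4 + 7*x^3/3 - 6*x^2 - 6*x at the endpoints):
  F(1) − F(−1) = -67/12 − (7/4) = -22/3.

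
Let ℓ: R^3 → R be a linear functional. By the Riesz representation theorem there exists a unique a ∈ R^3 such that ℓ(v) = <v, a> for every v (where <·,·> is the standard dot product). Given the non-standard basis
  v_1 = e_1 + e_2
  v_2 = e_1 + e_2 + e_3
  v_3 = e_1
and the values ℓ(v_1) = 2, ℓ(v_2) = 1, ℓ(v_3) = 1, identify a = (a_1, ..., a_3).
a = (1, 1, -1)

Write a = (a_1, ..., a_3) in the standard basis. For each basis vector v_i, ℓ(v_i) = <v_i, a> is a linear equation in the a_j's. Collect the n equations into a matrix system V a = ℓ, where row i of V is v_i (expressed in the standard basis). Since V is invertible (lower-triangular with 1s on the diagonal, up to permutation), solve by back-substitution:
  V =
[[1, 1, 0],
 [1, 1, 1],
 [1, 0, 0]]
  V a = (2, 1, 1)
Solving gives a = (1, 1, -1).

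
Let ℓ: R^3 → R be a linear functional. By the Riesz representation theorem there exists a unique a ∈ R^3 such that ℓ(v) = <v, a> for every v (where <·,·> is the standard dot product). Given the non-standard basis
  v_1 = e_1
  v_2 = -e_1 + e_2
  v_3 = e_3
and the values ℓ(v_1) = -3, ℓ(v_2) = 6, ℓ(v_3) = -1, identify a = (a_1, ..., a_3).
a = (-3, 3, -1)

Write a = (a_1, ..., a_3) in the standard basis. For each basis vector v_i, ℓ(v_i) = <v_i, a> is a linear equation in the a_j's. Collect the n equations into a matrix system V a = ℓ, where row i of V is v_i (expressed in the standard basis). Since V is invertible (lower-triangular with 1s on the diagonal, up to permutation), solve by back-substitution:
  V =
[[1, 0, 0],
 [-1, 1, 0],
 [0, 0, 1]]
  V a = (-3, 6, -1)
Solving gives a = (-3, 3, -1).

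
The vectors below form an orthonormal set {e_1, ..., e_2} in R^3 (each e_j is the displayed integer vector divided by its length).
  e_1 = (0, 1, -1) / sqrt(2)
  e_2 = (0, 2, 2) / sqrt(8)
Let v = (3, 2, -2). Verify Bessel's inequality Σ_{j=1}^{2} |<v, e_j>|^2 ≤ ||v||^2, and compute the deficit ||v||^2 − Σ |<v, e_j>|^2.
Σ |<v, e_j>|^2 = 8; ||v||^2 = 17; deficit = 9

Write each e_j = u_j / sqrt(<u_j, u_j>) where u_j is the displayed integer vector. Then <v, e_j> = <v, u_j> / sqrt(<u_j, u_j>), so |<v, e_j>|^2 = <v, u_j>^2 / <u_j, u_j>.
Coefficients: <v, e_1> = 4/sqrt(2), <v, e_2> = 0/sqrt(8).
Square and sum: Σ |<v, e_j>|^2 = 8.
Compute ||v||^2 = v·v = 17.
Deficit = 17 − 8 = 9 ≥ 0, confirming Bessel's inequality. (The deficit equals ||v − Σ <v,e_j> e_j||^2, the squared distance from v to span{e_j}.)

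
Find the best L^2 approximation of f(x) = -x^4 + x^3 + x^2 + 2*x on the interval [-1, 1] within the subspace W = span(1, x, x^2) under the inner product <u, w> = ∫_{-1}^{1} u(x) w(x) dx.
g(x) = x^2/7 + 13*x/5 + 3/35

The best approximation g ∈ W is the orthogonal projection of f onto W. Writing g = a_0 + a_1 x + a_2 x^2, the coefficients solve the normal equations G · a = b where
  G_{ij} = <φ_i, φ_j> and b_i = <f, φ_i>, with φ_0 = 1, φ_1 = x, φ_2 = x^2.
G =
  [2, 0, 2/3]
  [0, 2/3, 0]
  [2/3, 0, 2/5],
b = (4/15, 26/15, 4/35).
Solving gives a_0 = 3/35, a_1 = 13/5, a_2 = 1/7, so
  g(x) = x^2/7 + 13*x/5 + 3/35.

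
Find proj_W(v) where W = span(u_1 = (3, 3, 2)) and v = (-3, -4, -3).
proj_W(v) = (-81/22, -81/22, -27/11)

Set up U = [u_1 | ... | u_1] ∈ R^(3×1). The projector onto W = col(U) is P = U (U^T U)^(-1) U^T.
Compute U^T U =
  [22],
and U^T v = (-27).
Solve U^T U · c = U^T v for the coefficients: c = (-27/22). The projection is proj_W(v) = U c.
Check: (v - proj_W(v)) · u_1 = 0  (should be 0).
Result: proj_W(v) = (-81/22, -81/22, -27/11).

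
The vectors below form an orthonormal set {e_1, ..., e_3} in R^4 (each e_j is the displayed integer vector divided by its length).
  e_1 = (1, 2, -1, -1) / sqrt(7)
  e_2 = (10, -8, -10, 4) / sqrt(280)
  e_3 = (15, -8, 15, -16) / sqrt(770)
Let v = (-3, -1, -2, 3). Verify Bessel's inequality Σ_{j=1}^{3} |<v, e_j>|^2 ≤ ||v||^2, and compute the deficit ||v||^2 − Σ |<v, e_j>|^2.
Σ |<v, e_j>|^2 = 1746/77; ||v||^2 = 23; deficit = 25/77

Write each e_j = u_j / sqrt(<u_j, u_j>) where u_j is the displayed integer vector. Then <v, e_j> = <v, u_j> / sqrt(<u_j, u_j>), so |<v, e_j>|^2 = <v, u_j>^2 / <u_j, u_j>.
Coefficients: <v, e_1> = -6/sqrt(7), <v, e_2> = 10/sqrt(280), <v, e_3> = -115/sqrt(770).
Square and sum: Σ |<v, e_j>|^2 = 1746/77.
Compute ||v||^2 = v·v = 23.
Deficit = 23 − 1746/77 = 25/77 ≥ 0, confirming Bessel's inequality. (The deficit equals ||v − Σ <v,e_j> e_j||^2, the squared distance from v to span{e_j}.)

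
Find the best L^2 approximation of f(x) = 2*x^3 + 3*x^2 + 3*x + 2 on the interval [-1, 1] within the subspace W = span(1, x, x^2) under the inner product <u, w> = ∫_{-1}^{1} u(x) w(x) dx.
g(x) = 3*x^2 + 21*x/5 + 2

The best approximation g ∈ W is the orthogonal projection of f onto W. Writing g = a_0 + a_1 x + a_2 x^2, the coefficients solve the normal equations G · a = b where
  G_{ij} = <φ_i, φ_j> and b_i = <f, φ_i>, with φ_0 = 1, φ_1 = x, φ_2 = x^2.
G =
  [2, 0, 2/3]
  [0, 2/3, 0]
  [2/3, 0, 2/5],
b = (6, 14/5, 38/15).
Solving gives a_0 = 2, a_1 = 21/5, a_2 = 3, so
  g(x) = 3*x^2 + 21*x/5 + 2.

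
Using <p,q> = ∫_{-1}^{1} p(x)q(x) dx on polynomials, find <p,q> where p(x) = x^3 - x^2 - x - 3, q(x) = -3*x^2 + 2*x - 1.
<p,q> = 40/3

Expand the product: p(x)·q(x) = -3*x^5 + 5*x^4 + 8*x^2 - 5*x + 3.
∫_{-1}^{1} of each monomial x^k gives [2/(k+1) if k even, 0 if k odd]. Integrating term-by-term (or equivalently evaluating the antiderivative F(x) = -x^6/2 + x^5 + 8*x^3/3 - 5*x^2/2 + 3*x at the endpoints):
  F(1) − F(−1) = 11/3 − (-29/3) = 40/3.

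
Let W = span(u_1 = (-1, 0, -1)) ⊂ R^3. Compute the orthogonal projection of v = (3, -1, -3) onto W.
proj_W(v) = (0, 0, 0)

Set up U = [u_1 | ... | u_1] ∈ R^(3×1). The projector onto W = col(U) is P = U (U^T U)^(-1) U^T.
Compute U^T U =
  [2],
and U^T v = (0).
Solve U^T U · c = U^T v for the coefficients: c = (0). The projection is proj_W(v) = U c.
Check: (v - proj_W(v)) · u_1 = 0  (should be 0).
Result: proj_W(v) = (0, 0, 0).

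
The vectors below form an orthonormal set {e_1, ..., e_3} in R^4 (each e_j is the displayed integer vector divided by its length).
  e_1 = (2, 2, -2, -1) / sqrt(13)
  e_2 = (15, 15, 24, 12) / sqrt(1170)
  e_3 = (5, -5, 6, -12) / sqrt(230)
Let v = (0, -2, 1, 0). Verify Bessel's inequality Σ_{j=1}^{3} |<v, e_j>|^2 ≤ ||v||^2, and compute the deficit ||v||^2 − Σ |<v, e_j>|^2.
Σ |<v, e_j>|^2 = 90/23; ||v||^2 = 5; deficit = 25/23

Write each e_j = u_j / sqrt(<u_j, u_j>) where u_j is the displayed integer vector. Then <v, e_j> = <v, u_j> / sqrt(<u_j, u_j>), so |<v, e_j>|^2 = <v, u_j>^2 / <u_j, u_j>.
Coefficients: <v, e_1> = -6/sqrt(13), <v, e_2> = -6/sqrt(1170), <v, e_3> = 16/sqrt(230).
Square and sum: Σ |<v, e_j>|^2 = 90/23.
Compute ||v||^2 = v·v = 5.
Deficit = 5 − 90/23 = 25/23 ≥ 0, confirming Bessel's inequality. (The deficit equals ||v − Σ <v,e_j> e_j||^2, the squared distance from v to span{e_j}.)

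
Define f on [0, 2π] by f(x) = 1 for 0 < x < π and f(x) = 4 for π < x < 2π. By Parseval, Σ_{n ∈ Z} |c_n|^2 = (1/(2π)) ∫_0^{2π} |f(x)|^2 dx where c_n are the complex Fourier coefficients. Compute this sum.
Σ |c_n|^2 = 17/2

Parseval equates the L^2 energy of f (normalised by 1/(2π)) with the ℓ^2 sum of its Fourier coefficients: (1/(2π)) ∫_0^{2π} |f|^2 = Σ |c_n|^2.
Compute the left side: (1/(2π)) [∫_0^π 1^2 dx + ∫_π^{2π} 4^2 dx] = (1/(2π)) · (1π + 16π) = (1 + 16)/2 = 17/2.
So Σ_{n ∈ Z} |c_n|^2 = 17/2.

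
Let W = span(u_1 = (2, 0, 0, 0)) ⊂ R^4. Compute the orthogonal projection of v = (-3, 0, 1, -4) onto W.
proj_W(v) = (-3, 0, 0, 0)

Set up U = [u_1 | ... | u_1] ∈ R^(4×1). The projector onto W = col(U) is P = U (U^T U)^(-1) U^T.
Compute U^T U =
  [4],
and U^T v = (-6).
Solve U^T U · c = U^T v for the coefficients: c = (-3/2). The projection is proj_W(v) = U c.
Check: (v - proj_W(v)) · u_1 = 0  (should be 0).
Result: proj_W(v) = (-3, 0, 0, 0).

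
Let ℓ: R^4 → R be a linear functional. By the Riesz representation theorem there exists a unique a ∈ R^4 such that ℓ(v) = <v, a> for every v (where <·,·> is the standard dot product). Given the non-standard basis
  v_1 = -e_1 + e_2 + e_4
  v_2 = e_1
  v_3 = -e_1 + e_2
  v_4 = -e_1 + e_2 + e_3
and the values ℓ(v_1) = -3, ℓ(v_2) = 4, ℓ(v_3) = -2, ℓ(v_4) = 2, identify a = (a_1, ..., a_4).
a = (4, 2, 4, -1)

Write a = (a_1, ..., a_4) in the standard basis. For each basis vector v_i, ℓ(v_i) = <v_i, a> is a linear equation in the a_j's. Collect the n equations into a matrix system V a = ℓ, where row i of V is v_i (expressed in the standard basis). Since V is invertible (lower-triangular with 1s on the diagonal, up to permutation), solve by back-substitution:
  V =
[[-1, 1, 0, 1],
 [1, 0, 0, 0],
 [-1, 1, 0, 0],
 [-1, 1, 1, 0]]
  V a = (-3, 4, -2, 2)
Solving gives a = (4, 2, 4, -1).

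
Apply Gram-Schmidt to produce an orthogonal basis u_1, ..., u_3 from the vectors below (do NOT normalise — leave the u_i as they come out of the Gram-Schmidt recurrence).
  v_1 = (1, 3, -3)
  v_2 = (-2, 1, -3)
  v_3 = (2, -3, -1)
Orthogonal basis:
  u_1 = (1, 3, -3)
  u_2 = (-48/19, -11/19, -27/19)
  u_3 = (138/83, -207/83, -161/83)

Apply the Gram-Schmidt recurrence
  u_1 = v_1
  u_i = v_i − Σ_{j<i} ((v_i · u_j) / (u_j · u_j)) · u_j.

Step by step this gives:
  u_1 = (1, 3, -3)
  u_2 = (-48/19, -11/19, -27/19)
  u_3 = (138/83, -207/83, -161/83)

Orthogonality check:
  u_2 · u_1 = 0 (should be 0)
  u_3 · u_1 = 0 (should be 0)
  u_3 · u_2 = 0 (should be 0)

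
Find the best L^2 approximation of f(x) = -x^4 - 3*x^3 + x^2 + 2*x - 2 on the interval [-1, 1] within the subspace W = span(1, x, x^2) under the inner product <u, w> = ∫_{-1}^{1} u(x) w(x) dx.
g(x) = x^2/7 + x/5 - 67/35

The best approximation g ∈ W is the orthogonal projection of f onto W. Writing g = a_0 + a_1 x + a_2 x^2, the coefficients solve the normal equations G · a = b where
  G_{ij} = <φ_i, φ_j> and b_i = <f, φ_i>, with φ_0 = 1, φ_1 = x, φ_2 = x^2.
G =
  [2, 0, 2/3]
  [0, 2/3, 0]
  [2/3, 0, 2/5],
b = (-56/15, 2/15, -128/105).
Solving gives a_0 = -67/35, a_1 = 1/5, a_2 = 1/7, so
  g(x) = x^2/7 + x/5 - 67/35.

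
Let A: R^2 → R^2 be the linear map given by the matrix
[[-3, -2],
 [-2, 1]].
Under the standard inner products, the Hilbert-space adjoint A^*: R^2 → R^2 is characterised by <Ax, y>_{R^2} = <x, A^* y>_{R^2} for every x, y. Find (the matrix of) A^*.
A^* = A^T =
[[-3, -2],
 [-2, 1]]

For real matrices with standard dot products, the defining identity <Ax, y> = <x, A^* y> gives (Ax)^T y = x^T (A^*) y, i.e. x^T A^T y = x^T (A^*) y. Since this holds for all x, y, we must have A^* = A^T. Therefore
A^* =
[[-3, -2],
 [-2, 1]].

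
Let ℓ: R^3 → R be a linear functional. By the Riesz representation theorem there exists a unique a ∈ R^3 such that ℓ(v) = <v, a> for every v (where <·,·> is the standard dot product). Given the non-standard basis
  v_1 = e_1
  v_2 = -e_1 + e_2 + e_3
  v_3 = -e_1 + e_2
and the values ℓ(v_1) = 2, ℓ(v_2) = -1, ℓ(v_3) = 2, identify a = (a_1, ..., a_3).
a = (2, 4, -3)

Write a = (a_1, ..., a_3) in the standard basis. For each basis vector v_i, ℓ(v_i) = <v_i, a> is a linear equation in the a_j's. Collect the n equations into a matrix system V a = ℓ, where row i of V is v_i (expressed in the standard basis). Since V is invertible (lower-triangular with 1s on the diagonal, up to permutation), solve by back-substitution:
  V =
[[1, 0, 0],
 [-1, 1, 1],
 [-1, 1, 0]]
  V a = (2, -1, 2)
Solving gives a = (2, 4, -3).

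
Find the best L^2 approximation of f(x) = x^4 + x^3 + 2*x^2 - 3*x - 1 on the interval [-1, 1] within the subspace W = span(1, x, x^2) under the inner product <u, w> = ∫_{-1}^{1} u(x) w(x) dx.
g(x) = 20*x^2/7 - 12*x/5 - 38/35

The best approximation g ∈ W is the orthogonal projection of f onto W. Writing g = a_0 + a_1 x + a_2 x^2, the coefficients solve the normal equations G · a = b where
  G_{ij} = <φ_i, φ_j> and b_i = <f, φ_i>, with φ_0 = 1, φ_1 = x, φ_2 = x^2.
G =
  [2, 0, 2/3]
  [0, 2/3, 0]
  [2/3, 0, 2/5],
b = (-4/15, -8/5, 44/105).
Solving gives a_0 = -38/35, a_1 = -12/5, a_2 = 20/7, so
  g(x) = 20*x^2/7 - 12*x/5 - 38/35.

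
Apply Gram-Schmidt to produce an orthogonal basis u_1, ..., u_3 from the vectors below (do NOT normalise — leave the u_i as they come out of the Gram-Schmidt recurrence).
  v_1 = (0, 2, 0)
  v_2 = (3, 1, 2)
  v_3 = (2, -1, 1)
Orthogonal basis:
  u_1 = (0, 2, 0)
  u_2 = (3, 0, 2)
  u_3 = (2/13, 0, -3/13)

Apply the Gram-Schmidt recurrence
  u_1 = v_1
  u_i = v_i − Σ_{j<i} ((v_i · u_j) / (u_j · u_j)) · u_j.

Step by step this gives:
  u_1 = (0, 2, 0)
  u_2 = (3, 0, 2)
  u_3 = (2/13, 0, -3/13)

Orthogonality check:
  u_2 · u_1 = 0 (should be 0)
  u_3 · u_1 = 0 (should be 0)
  u_3 · u_2 = 0 (should be 0)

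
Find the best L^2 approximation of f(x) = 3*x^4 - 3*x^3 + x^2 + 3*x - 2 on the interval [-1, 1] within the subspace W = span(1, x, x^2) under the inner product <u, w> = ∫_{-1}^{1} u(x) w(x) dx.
g(x) = 25*x^2/7 + 6*x/5 - 79/35

The best approximation g ∈ W is the orthogonal projection of f onto W. Writing g = a_0 + a_1 x + a_2 x^2, the coefficients solve the normal equations G · a = b where
  G_{ij} = <φ_i, φ_j> and b_i = <f, φ_i>, with φ_0 = 1, φ_1 = x, φ_2 = x^2.
G =
  [2, 0, 2/3]
  [0, 2/3, 0]
  [2/3, 0, 2/5],
b = (-32/15, 4/5, -8/105).
Solving gives a_0 = -79/35, a_1 = 6/5, a_2 = 25/7, so
  g(x) = 25*x^2/7 + 6*x/5 - 79/35.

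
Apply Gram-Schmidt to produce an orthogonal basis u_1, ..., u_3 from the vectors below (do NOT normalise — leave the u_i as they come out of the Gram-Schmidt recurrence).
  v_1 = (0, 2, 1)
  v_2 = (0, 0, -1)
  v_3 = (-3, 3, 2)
Orthogonal basis:
  u_1 = (0, 2, 1)
  u_2 = (0, 2/5, -4/5)
  u_3 = (-3, 0, 0)

Apply the Gram-Schmidt recurrence
  u_1 = v_1
  u_i = v_i − Σ_{j<i} ((v_i · u_j) / (u_j · u_j)) · u_j.

Step by step this gives:
  u_1 = (0, 2, 1)
  u_2 = (0, 2/5, -4/5)
  u_3 = (-3, 0, 0)

Orthogonality check:
  u_2 · u_1 = 0 (should be 0)
  u_3 · u_1 = 0 (should be 0)
  u_3 · u_2 = 0 (should be 0)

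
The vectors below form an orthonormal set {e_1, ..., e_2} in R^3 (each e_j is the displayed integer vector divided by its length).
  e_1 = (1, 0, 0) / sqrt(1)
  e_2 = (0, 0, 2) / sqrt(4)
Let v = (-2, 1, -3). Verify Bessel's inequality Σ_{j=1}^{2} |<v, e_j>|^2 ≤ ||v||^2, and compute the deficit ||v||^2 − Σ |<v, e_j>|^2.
Σ |<v, e_j>|^2 = 13; ||v||^2 = 14; deficit = 1

Write each e_j = u_j / sqrt(<u_j, u_j>) where u_j is the displayed integer vector. Then <v, e_j> = <v, u_j> / sqrt(<u_j, u_j>), so |<v, e_j>|^2 = <v, u_j>^2 / <u_j, u_j>.
Coefficients: <v, e_1> = -2/sqrt(1), <v, e_2> = -6/sqrt(4).
Square and sum: Σ |<v, e_j>|^2 = 13.
Compute ||v||^2 = v·v = 14.
Deficit = 14 − 13 = 1 ≥ 0, confirming Bessel's inequality. (The deficit equals ||v − Σ <v,e_j> e_j||^2, the squared distance from v to span{e_j}.)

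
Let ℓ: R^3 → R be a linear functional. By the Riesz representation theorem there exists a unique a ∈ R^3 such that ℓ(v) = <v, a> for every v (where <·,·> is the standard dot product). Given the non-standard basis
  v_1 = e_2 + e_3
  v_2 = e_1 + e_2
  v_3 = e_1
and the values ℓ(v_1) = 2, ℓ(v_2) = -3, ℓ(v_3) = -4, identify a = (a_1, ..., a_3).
a = (-4, 1, 1)

Write a = (a_1, ..., a_3) in the standard basis. For each basis vector v_i, ℓ(v_i) = <v_i, a> is a linear equation in the a_j's. Collect the n equations into a matrix system V a = ℓ, where row i of V is v_i (expressed in the standard basis). Since V is invertible (lower-triangular with 1s on the diagonal, up to permutation), solve by back-substitution:
  V =
[[0, 1, 1],
 [1, 1, 0],
 [1, 0, 0]]
  V a = (2, -3, -4)
Solving gives a = (-4, 1, 1).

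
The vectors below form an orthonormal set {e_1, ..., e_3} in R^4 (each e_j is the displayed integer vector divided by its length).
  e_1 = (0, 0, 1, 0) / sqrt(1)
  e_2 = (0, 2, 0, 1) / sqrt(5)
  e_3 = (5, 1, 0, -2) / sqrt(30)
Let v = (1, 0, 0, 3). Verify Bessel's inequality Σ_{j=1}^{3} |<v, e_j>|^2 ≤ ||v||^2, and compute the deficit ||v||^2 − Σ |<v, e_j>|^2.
Σ |<v, e_j>|^2 = 11/6; ||v||^2 = 10; deficit = 49/6

Write each e_j = u_j / sqrt(<u_j, u_j>) where u_j is the displayed integer vector. Then <v, e_j> = <v, u_j> / sqrt(<u_j, u_j>), so |<v, e_j>|^2 = <v, u_j>^2 / <u_j, u_j>.
Coefficients: <v, e_1> = 0/sqrt(1), <v, e_2> = 3/sqrt(5), <v, e_3> = -1/sqrt(30).
Square and sum: Σ |<v, e_j>|^2 = 11/6.
Compute ||v||^2 = v·v = 10.
Deficit = 10 − 11/6 = 49/6 ≥ 0, confirming Bessel's inequality. (The deficit equals ||v − Σ <v,e_j> e_j||^2, the squared distance from v to span{e_j}.)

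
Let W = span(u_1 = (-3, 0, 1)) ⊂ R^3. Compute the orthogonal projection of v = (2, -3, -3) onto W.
proj_W(v) = (27/10, 0, -9/10)

Set up U = [u_1 | ... | u_1] ∈ R^(3×1). The projector onto W = col(U) is P = U (U^T U)^(-1) U^T.
Compute U^T U =
  [10],
and U^T v = (-9).
Solve U^T U · c = U^T v for the coefficients: c = (-9/10). The projection is proj_W(v) = U c.
Check: (v - proj_W(v)) · u_1 = 0  (should be 0).
Result: proj_W(v) = (27/10, 0, -9/10).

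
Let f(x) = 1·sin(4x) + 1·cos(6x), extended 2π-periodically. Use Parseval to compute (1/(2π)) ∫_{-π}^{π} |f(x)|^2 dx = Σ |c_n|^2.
Σ |c_n|^2 = 1

Expand |f|^2 and use orthogonality of {sin(nx), cos(mx)} on [-π, π]:
  ∫_{-π}^{π} sin(nx)^2 dx = π, ∫ cos(mx)^2 dx = π, and cross terms integrate to 0.
So ∫_{-π}^{π} f(x)^2 dx = 1^2 · π + 1^2 · π = (1 + 1)π.
Divide by 2π: (1 + 1)/2 = 1.
By Parseval, this equals Σ |c_n|^2.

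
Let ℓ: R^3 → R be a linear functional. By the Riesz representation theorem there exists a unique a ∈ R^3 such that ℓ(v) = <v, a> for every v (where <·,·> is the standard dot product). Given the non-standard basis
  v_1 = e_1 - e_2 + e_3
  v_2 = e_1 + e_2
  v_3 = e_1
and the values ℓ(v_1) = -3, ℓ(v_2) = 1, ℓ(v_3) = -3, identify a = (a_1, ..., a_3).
a = (-3, 4, 4)

Write a = (a_1, ..., a_3) in the standard basis. For each basis vector v_i, ℓ(v_i) = <v_i, a> is a linear equation in the a_j's. Collect the n equations into a matrix system V a = ℓ, where row i of V is v_i (expressed in the standard basis). Since V is invertible (lower-triangular with 1s on the diagonal, up to permutation), solve by back-substitution:
  V =
[[1, -1, 1],
 [1, 1, 0],
 [1, 0, 0]]
  V a = (-3, 1, -3)
Solving gives a = (-3, 4, 4).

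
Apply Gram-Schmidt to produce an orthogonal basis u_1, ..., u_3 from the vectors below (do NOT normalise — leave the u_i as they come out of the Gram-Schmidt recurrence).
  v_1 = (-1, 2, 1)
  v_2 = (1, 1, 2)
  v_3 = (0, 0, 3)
Orthogonal basis:
  u_1 = (-1, 2, 1)
  u_2 = (3/2, 0, 3/2)
  u_3 = (-1, -1, 1)

Apply the Gram-Schmidt recurrence
  u_1 = v_1
  u_i = v_i − Σ_{j<i} ((v_i · u_j) / (u_j · u_j)) · u_j.

Step by step this gives:
  u_1 = (-1, 2, 1)
  u_2 = (3/2, 0, 3/2)
  u_3 = (-1, -1, 1)

Orthogonality check:
  u_2 · u_1 = 0 (should be 0)
  u_3 · u_1 = 0 (should be 0)
  u_3 · u_2 = 0 (should be 0)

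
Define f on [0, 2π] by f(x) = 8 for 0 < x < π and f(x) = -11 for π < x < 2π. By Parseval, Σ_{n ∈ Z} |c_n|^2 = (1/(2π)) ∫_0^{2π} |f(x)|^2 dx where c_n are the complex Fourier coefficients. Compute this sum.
Σ |c_n|^2 = 185/2

Parseval equates the L^2 energy of f (normalised by 1/(2π)) with the ℓ^2 sum of its Fourier coefficients: (1/(2π)) ∫_0^{2π} |f|^2 = Σ |c_n|^2.
Compute the left side: (1/(2π)) [∫_0^π 8^2 dx + ∫_π^{2π} (-11)^2 dx] = (1/(2π)) · (64π + 121π) = (64 + 121)/2 = 185/2.
So Σ_{n ∈ Z} |c_n|^2 = 185/2.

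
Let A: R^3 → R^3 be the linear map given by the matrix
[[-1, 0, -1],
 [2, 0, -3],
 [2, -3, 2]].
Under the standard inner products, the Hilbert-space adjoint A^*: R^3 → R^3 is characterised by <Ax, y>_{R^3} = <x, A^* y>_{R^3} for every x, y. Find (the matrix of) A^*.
A^* = A^T =
[[-1, 2, 2],
 [0, 0, -3],
 [-1, -3, 2]]

For real matrices with standard dot products, the defining identity <Ax, y> = <x, A^* y> gives (Ax)^T y = x^T (A^*) y, i.e. x^T A^T y = x^T (A^*) y. Since this holds for all x, y, we must have A^* = A^T. Therefore
A^* =
[[-1, 2, 2],
 [0, 0, -3],
 [-1, -3, 2]].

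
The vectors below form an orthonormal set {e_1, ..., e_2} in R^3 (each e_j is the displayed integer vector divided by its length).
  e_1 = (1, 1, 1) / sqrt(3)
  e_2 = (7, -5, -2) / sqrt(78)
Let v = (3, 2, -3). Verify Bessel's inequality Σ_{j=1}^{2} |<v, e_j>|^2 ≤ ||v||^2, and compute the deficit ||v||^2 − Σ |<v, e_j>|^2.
Σ |<v, e_j>|^2 = 131/26; ||v||^2 = 22; deficit = 441/26

Write each e_j = u_j / sqrt(<u_j, u_j>) where u_j is the displayed integer vector. Then <v, e_j> = <v, u_j> / sqrt(<u_j, u_j>), so |<v, e_j>|^2 = <v, u_j>^2 / <u_j, u_j>.
Coefficients: <v, e_1> = 2/sqrt(3), <v, e_2> = 17/sqrt(78).
Square and sum: Σ |<v, e_j>|^2 = 131/26.
Compute ||v||^2 = v·v = 22.
Deficit = 22 − 131/26 = 441/26 ≥ 0, confirming Bessel's inequality. (The deficit equals ||v − Σ <v,e_j> e_j||^2, the squared distance from v to span{e_j}.)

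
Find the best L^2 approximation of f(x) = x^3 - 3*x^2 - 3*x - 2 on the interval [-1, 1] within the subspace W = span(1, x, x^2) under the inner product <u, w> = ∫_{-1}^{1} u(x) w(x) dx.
g(x) = -3*x^2 - 12*x/5 - 2

The best approximation g ∈ W is the orthogonal projection of f onto W. Writing g = a_0 + a_1 x + a_2 x^2, the coefficients solve the normal equations G · a = b where
  G_{ij} = <φ_i, φ_j> and b_i = <f, φ_i>, with φ_0 = 1, φ_1 = x, φ_2 = x^2.
G =
  [2, 0, 2/3]
  [0, 2/3, 0]
  [2/3, 0, 2/5],
b = (-6, -8/5, -38/15).
Solving gives a_0 = -2, a_1 = -12/5, a_2 = -3, so
  g(x) = -3*x^2 - 12*x/5 - 2.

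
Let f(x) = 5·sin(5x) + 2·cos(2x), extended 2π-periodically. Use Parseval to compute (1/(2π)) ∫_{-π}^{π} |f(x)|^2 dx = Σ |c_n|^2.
Σ |c_n|^2 = 29/2

Expand |f|^2 and use orthogonality of {sin(nx), cos(mx)} on [-π, π]:
  ∫_{-π}^{π} sin(nx)^2 dx = π, ∫ cos(mx)^2 dx = π, and cross terms integrate to 0.
So ∫_{-π}^{π} f(x)^2 dx = 5^2 · π + 2^2 · π = (25 + 4)π.
Divide by 2π: (25 + 4)/2 = 29/2.
By Parseval, this equals Σ |c_n|^2.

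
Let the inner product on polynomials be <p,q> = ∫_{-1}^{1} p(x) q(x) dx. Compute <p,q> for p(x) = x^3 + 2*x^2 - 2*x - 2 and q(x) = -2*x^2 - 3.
<p,q> = 136/15

Expand the product: p(x)·q(x) = -2*x^5 - 4*x^4 + x^3 - 2*x^2 + 6*x + 6.
∫_{-1}^{1} of each monomial x^k gives [2/(k+1) if k even, 0 if k odd]. Integrating term-by-term (or equivalently evaluating the antiderivative F(x) = -x^6/3 - 4*x^5/5 + x^4/4 - 2*x^3/3 + 3*x^2 + 6*x at the endpoints):
  F(1) − F(−1) = 149/20 − (-97/60) = 136/15.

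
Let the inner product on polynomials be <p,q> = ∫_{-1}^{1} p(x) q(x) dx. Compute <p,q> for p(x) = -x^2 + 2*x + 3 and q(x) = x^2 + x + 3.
<p,q> = 284/15

Expand the product: p(x)·q(x) = -x^4 + x^3 + 2*x^2 + 9*x + 9.
∫_{-1}^{1} of each monomial x^k gives [2/(k+1) if k even, 0 if k odd]. Integrating term-by-term (or equivalently evaluating the antiderivative F(x) = -x^5/5 + x^4/4 + 2*x^3/3 + 9*x^2/2 + 9*x at the endpoints):
  F(1) − F(−1) = 853/60 − (-283/60) = 284/15.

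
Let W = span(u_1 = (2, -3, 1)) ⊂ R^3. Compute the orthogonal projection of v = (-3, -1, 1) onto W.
proj_W(v) = (-2/7, 3/7, -1/7)

Set up U = [u_1 | ... | u_1] ∈ R^(3×1). The projector onto W = col(U) is P = U (U^T U)^(-1) U^T.
Compute U^T U =
  [14],
and U^T v = (-2).
Solve U^T U · c = U^T v for the coefficients: c = (-1/7). The projection is proj_W(v) = U c.
Check: (v - proj_W(v)) · u_1 = 0  (should be 0).
Result: proj_W(v) = (-2/7, 3/7, -1/7).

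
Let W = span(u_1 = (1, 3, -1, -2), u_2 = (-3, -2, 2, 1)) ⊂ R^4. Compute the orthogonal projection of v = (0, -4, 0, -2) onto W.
proj_W(v) = (-24/101, -170/101, 38/101, 118/101)

Set up U = [u_1 | ... | u_2] ∈ R^(4×2). The projector onto W = col(U) is P = U (U^T U)^(-1) U^T.
Compute U^T U =
  [15, -13]
  [-13, 18],
and U^T v = (-8, 6).
Solve U^T U · c = U^T v for the coefficients: c = (-66/101, -14/101). The projection is proj_W(v) = U c.
Check: (v - proj_W(v)) · u_1 = 0  (should be 0).
Check: (v - proj_W(v)) · u_2 = 0  (should be 0).
Result: proj_W(v) = (-24/101, -170/101, 38/101, 118/101).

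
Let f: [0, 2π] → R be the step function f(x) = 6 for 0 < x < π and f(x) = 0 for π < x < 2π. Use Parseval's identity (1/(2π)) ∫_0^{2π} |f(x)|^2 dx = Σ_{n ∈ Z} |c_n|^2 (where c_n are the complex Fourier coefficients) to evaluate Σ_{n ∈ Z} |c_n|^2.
Σ |c_n|^2 = 18

Parseval equates the L^2 energy of f (normalised by 1/(2π)) with the ℓ^2 sum of its Fourier coefficients: (1/(2π)) ∫_0^{2π} |f|^2 = Σ |c_n|^2.
Compute the left side: (1/(2π)) [∫_0^π 6^2 dx + ∫_π^{2π} 0^2 dx] = (1/(2π)) · (36π + 0π) = (36 + 0)/2 = 18.
So Σ_{n ∈ Z} |c_n|^2 = 18.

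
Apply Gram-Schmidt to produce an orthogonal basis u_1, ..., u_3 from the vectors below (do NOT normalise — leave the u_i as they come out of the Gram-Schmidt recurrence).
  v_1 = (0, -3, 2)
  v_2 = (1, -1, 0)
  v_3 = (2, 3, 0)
Orthogonal basis:
  u_1 = (0, -3, 2)
  u_2 = (1, -4/13, -6/13)
  u_3 = (20/17, 20/17, 30/17)

Apply the Gram-Schmidt recurrence
  u_1 = v_1
  u_i = v_i − Σ_{j<i} ((v_i · u_j) / (u_j · u_j)) · u_j.

Step by step this gives:
  u_1 = (0, -3, 2)
  u_2 = (1, -4/13, -6/13)
  u_3 = (20/17, 20/17, 30/17)

Orthogonality check:
  u_2 · u_1 = 0 (should be 0)
  u_3 · u_1 = 0 (should be 0)
  u_3 · u_2 = 0 (should be 0)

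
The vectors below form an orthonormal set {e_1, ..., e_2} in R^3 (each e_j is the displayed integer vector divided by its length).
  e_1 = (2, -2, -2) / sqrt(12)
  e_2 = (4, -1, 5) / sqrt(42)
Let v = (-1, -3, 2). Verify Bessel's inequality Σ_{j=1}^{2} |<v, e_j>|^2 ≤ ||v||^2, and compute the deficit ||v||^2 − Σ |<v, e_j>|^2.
Σ |<v, e_j>|^2 = 27/14; ||v||^2 = 14; deficit = 169/14

Write each e_j = u_j / sqrt(<u_j, u_j>) where u_j is the displayed integer vector. Then <v, e_j> = <v, u_j> / sqrt(<u_j, u_j>), so |<v, e_j>|^2 = <v, u_j>^2 / <u_j, u_j>.
Coefficients: <v, e_1> = 0/sqrt(12), <v, e_2> = 9/sqrt(42).
Square and sum: Σ |<v, e_j>|^2 = 27/14.
Compute ||v||^2 = v·v = 14.
Deficit = 14 − 27/14 = 169/14 ≥ 0, confirming Bessel's inequality. (The deficit equals ||v − Σ <v,e_j> e_j||^2, the squared distance from v to span{e_j}.)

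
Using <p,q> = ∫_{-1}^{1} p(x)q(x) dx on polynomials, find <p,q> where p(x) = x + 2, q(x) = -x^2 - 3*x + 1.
<p,q> = 2/3

Expand the product: p(x)·q(x) = -x^3 - 5*x^2 - 5*x + 2.
∫_{-1}^{1} of each monomial x^k gives [2/(k+1) if k even, 0 if k odd]. Integrating term-by-term (or equivalently evaluating the antiderivative F(x) = -x^4/4 - 5*x^3/3 - 5*x^2/2 + 2*x at the endpoints):
  F(1) − F(−1) = -29/12 − (-37/12) = 2/3.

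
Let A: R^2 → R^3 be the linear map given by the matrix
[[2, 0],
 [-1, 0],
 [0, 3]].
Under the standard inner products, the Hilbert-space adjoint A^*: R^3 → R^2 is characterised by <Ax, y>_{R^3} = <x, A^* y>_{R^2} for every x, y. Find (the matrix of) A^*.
A^* = A^T =
[[2, -1, 0],
 [0, 0, 3]]

For real matrices with standard dot products, the defining identity <Ax, y> = <x, A^* y> gives (Ax)^T y = x^T (A^*) y, i.e. x^T A^T y = x^T (A^*) y. Since this holds for all x, y, we must have A^* = A^T. Therefore
A^* =
[[2, -1, 0],
 [0, 0, 3]].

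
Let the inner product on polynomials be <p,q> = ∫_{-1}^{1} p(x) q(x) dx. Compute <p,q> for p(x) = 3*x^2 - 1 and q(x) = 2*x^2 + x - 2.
<p,q> = 16/15

Expand the product: p(x)·q(x) = 6*x^4 + 3*x^3 - 8*x^2 - x + 2.
∫_{-1}^{1} of each monomial x^k gives [2/(k+1) if k even, 0 if k odd]. Integrating term-by-term (or equivalently evaluating the antiderivative F(x) = 6*x^5/5 + 3*x^4/4 - 8*x^3/3 - x^2/2 + 2*x at the endpoints):
  F(1) − F(−1) = 47/60 − (-17/60) = 16/15.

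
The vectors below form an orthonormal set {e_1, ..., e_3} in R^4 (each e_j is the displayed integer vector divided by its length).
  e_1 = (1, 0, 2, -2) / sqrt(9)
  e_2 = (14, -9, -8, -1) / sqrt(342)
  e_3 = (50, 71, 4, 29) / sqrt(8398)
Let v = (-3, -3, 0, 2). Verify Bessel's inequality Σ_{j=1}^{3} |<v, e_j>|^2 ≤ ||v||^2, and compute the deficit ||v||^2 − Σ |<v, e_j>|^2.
Σ |<v, e_j>|^2 = 3838/221; ||v||^2 = 22; deficit = 1024/221

Write each e_j = u_j / sqrt(<u_j, u_j>) where u_j is the displayed integer vector. Then <v, e_j> = <v, u_j> / sqrt(<u_j, u_j>), so |<v, e_j>|^2 = <v, u_j>^2 / <u_j, u_j>.
Coefficients: <v, e_1> = -7/sqrt(9), <v, e_2> = -17/sqrt(342), <v, e_3> = -305/sqrt(8398).
Square and sum: Σ |<v, e_j>|^2 = 3838/221.
Compute ||v||^2 = v·v = 22.
Deficit = 22 − 3838/221 = 1024/221 ≥ 0, confirming Bessel's inequality. (The deficit equals ||v − Σ <v,e_j> e_j||^2, the squared distance from v to span{e_j}.)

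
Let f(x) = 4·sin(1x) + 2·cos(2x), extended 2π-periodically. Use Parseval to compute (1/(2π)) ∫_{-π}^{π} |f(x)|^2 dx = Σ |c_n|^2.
Σ |c_n|^2 = 10

Expand |f|^2 and use orthogonality of {sin(nx), cos(mx)} on [-π, π]:
  ∫_{-π}^{π} sin(nx)^2 dx = π, ∫ cos(mx)^2 dx = π, and cross terms integrate to 0.
So ∫_{-π}^{π} f(x)^2 dx = 4^2 · π + 2^2 · π = (16 + 4)π.
Divide by 2π: (16 + 4)/2 = 10.
By Parseval, this equals Σ |c_n|^2.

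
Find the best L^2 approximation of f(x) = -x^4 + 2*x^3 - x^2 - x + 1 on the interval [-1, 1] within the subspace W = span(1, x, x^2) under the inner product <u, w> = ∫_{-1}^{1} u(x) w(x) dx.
g(x) = -13*x^2/7 + x/5 + 38/35

The best approximation g ∈ W is the orthogonal projection of f onto W. Writing g = a_0 + a_1 x + a_2 x^2, the coefficients solve the normal equations G · a = b where
  G_{ij} = <φ_i, φ_j> and b_i = <f, φ_i>, with φ_0 = 1, φ_1 = x, φ_2 = x^2.
G =
  [2, 0, 2/3]
  [0, 2/3, 0]
  [2/3, 0, 2/5],
b = (14/15, 2/15, -2/105).
Solving gives a_0 = 38/35, a_1 = 1/5, a_2 = -13/7, so
  g(x) = -13*x^2/7 + x/5 + 38/35.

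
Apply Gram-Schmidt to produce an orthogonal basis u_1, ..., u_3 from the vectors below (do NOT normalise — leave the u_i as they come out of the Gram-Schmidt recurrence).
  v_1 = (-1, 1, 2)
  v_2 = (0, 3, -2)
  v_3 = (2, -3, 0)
Orthogonal basis:
  u_1 = (-1, 1, 2)
  u_2 = (-1/6, 19/6, -5/3)
  u_3 = (80/77, 20/77, 30/77)

Apply the Gram-Schmidt recurrence
  u_1 = v_1
  u_i = v_i − Σ_{j<i} ((v_i · u_j) / (u_j · u_j)) · u_j.

Step by step this gives:
  u_1 = (-1, 1, 2)
  u_2 = (-1/6, 19/6, -5/3)
  u_3 = (80/77, 20/77, 30/77)

Orthogonality check:
  u_2 · u_1 = 0 (should be 0)
  u_3 · u_1 = 0 (should be 0)
  u_3 · u_2 = 0 (should be 0)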